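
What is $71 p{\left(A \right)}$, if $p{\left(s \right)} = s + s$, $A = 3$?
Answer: $426$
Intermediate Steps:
$p{\left(s \right)} = 2 s$
$71 p{\left(A \right)} = 71 \cdot 2 \cdot 3 = 71 \cdot 6 = 426$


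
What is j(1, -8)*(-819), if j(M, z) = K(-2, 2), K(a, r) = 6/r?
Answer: -2457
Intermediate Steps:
j(M, z) = 3 (j(M, z) = 6/2 = 6*(½) = 3)
j(1, -8)*(-819) = 3*(-819) = -2457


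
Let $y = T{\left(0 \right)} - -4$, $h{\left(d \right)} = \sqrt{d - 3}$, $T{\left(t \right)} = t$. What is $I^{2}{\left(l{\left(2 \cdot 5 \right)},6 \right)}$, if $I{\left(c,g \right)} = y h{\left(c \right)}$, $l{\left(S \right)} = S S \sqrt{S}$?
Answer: $-48 + 1600 \sqrt{10} \approx 5011.6$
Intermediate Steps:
$h{\left(d \right)} = \sqrt{-3 + d}$
$l{\left(S \right)} = S^{\frac{5}{2}}$ ($l{\left(S \right)} = S^{2} \sqrt{S} = S^{\frac{5}{2}}$)
$y = 4$ ($y = 0 - -4 = 0 + 4 = 4$)
$I{\left(c,g \right)} = 4 \sqrt{-3 + c}$
$I^{2}{\left(l{\left(2 \cdot 5 \right)},6 \right)} = \left(4 \sqrt{-3 + \left(2 \cdot 5\right)^{\frac{5}{2}}}\right)^{2} = \left(4 \sqrt{-3 + 10^{\frac{5}{2}}}\right)^{2} = \left(4 \sqrt{-3 + 100 \sqrt{10}}\right)^{2} = -48 + 1600 \sqrt{10}$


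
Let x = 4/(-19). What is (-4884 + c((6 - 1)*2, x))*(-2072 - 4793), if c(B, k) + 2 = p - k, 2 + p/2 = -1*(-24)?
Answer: 631538810/19 ≈ 3.3239e+7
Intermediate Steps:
x = -4/19 (x = 4*(-1/19) = -4/19 ≈ -0.21053)
p = 44 (p = -4 + 2*(-1*(-24)) = -4 + 2*24 = -4 + 48 = 44)
c(B, k) = 42 - k (c(B, k) = -2 + (44 - k) = 42 - k)
(-4884 + c((6 - 1)*2, x))*(-2072 - 4793) = (-4884 + (42 - 1*(-4/19)))*(-2072 - 4793) = (-4884 + (42 + 4/19))*(-6865) = (-4884 + 802/19)*(-6865) = -91994/19*(-6865) = 631538810/19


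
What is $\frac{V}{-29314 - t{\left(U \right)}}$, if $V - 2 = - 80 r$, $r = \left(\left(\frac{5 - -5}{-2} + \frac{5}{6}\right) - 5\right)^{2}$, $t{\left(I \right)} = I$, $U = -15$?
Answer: $\frac{60482}{263691} \approx 0.22937$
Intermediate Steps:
$r = \frac{3025}{36}$ ($r = \left(\left(\left(5 + 5\right) \left(- \frac{1}{2}\right) + 5 \cdot \frac{1}{6}\right) - 5\right)^{2} = \left(\left(10 \left(- \frac{1}{2}\right) + \frac{5}{6}\right) - 5\right)^{2} = \left(\left(-5 + \frac{5}{6}\right) - 5\right)^{2} = \left(- \frac{25}{6} - 5\right)^{2} = \left(- \frac{55}{6}\right)^{2} = \frac{3025}{36} \approx 84.028$)
$V = - \frac{60482}{9}$ ($V = 2 - \frac{60500}{9} = - \frac{60482}{9} \approx -6720.2$)
$\frac{V}{-29314 - t{\left(U \right)}} = - \frac{60482}{9 \left(-29314 - -15\right)} = - \frac{60482}{9 \left(-29314 + 15\right)} = - \frac{60482}{9 \left(-29299\right)} = \left(- \frac{60482}{9}\right) \left(- \frac{1}{29299}\right) = \frac{60482}{263691}$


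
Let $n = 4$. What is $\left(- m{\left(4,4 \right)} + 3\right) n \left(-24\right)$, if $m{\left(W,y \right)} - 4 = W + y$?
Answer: $864$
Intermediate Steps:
$m{\left(W,y \right)} = 4 + W + y$ ($m{\left(W,y \right)} = 4 + \left(W + y\right) = 4 + W + y$)
$\left(- m{\left(4,4 \right)} + 3\right) n \left(-24\right) = \left(- (4 + 4 + 4) + 3\right) 4 \left(-24\right) = \left(\left(-1\right) 12 + 3\right) 4 \left(-24\right) = \left(-12 + 3\right) 4 \left(-24\right) = \left(-9\right) 4 \left(-24\right) = \left(-36\right) \left(-24\right) = 864$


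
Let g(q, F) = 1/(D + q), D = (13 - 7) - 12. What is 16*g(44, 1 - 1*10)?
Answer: 8/19 ≈ 0.42105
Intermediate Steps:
D = -6 (D = 6 - 12 = -6)
g(q, F) = 1/(-6 + q)
16*g(44, 1 - 1*10) = 16/(-6 + 44) = 16/38 = 16*(1/38) = 8/19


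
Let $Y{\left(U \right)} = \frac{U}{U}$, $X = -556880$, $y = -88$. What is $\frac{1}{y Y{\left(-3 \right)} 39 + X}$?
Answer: $- \frac{1}{560312} \approx -1.7847 \cdot 10^{-6}$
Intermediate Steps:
$Y{\left(U \right)} = 1$
$\frac{1}{y Y{\left(-3 \right)} 39 + X} = \frac{1}{\left(-88\right) 1 \cdot 39 - 556880} = \frac{1}{\left(-88\right) 39 - 556880} = \frac{1}{-3432 - 556880} = \frac{1}{-560312} = - \frac{1}{560312}$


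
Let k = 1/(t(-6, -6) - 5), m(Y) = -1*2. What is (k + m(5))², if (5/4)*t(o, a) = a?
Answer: 10609/2401 ≈ 4.4186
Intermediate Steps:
t(o, a) = 4*a/5
m(Y) = -2
k = -5/49 (k = 1/((⅘)*(-6) - 5) = 1/(-24/5 - 5) = 1/(-49/5) = -5/49 ≈ -0.10204)
(k + m(5))² = (-5/49 - 2)² = (-103/49)² = 10609/2401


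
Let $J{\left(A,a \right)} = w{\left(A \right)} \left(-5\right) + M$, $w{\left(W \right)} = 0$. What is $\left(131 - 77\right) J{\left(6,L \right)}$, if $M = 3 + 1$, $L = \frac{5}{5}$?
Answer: $216$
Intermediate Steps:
$L = 1$ ($L = 5 \cdot \frac{1}{5} = 1$)
$M = 4$
$J{\left(A,a \right)} = 4$ ($J{\left(A,a \right)} = 0 \left(-5\right) + 4 = 0 + 4 = 4$)
$\left(131 - 77\right) J{\left(6,L \right)} = \left(131 - 77\right) 4 = 54 \cdot 4 = 216$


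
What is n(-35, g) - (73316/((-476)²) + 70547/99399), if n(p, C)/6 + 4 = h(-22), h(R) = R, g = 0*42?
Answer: -52009037275/331197468 ≈ -157.03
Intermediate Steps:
g = 0
n(p, C) = -156 (n(p, C) = -24 + 6*(-22) = -24 - 132 = -156)
n(-35, g) - (73316/((-476)²) + 70547/99399) = -156 - (73316/((-476)²) + 70547/99399) = -156 - (73316/226576 + 70547*(1/99399)) = -156 - (73316*(1/226576) + 70547/99399) = -156 - (18329/56644 + 70547/99399) = -156 - 1*342232267/331197468 = -156 - 342232267/331197468 = -52009037275/331197468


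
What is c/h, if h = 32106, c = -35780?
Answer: -17890/16053 ≈ -1.1144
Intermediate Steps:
c/h = -35780/32106 = -35780*1/32106 = -17890/16053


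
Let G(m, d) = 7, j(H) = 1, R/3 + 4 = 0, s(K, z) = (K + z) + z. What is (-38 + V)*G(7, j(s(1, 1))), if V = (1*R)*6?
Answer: -770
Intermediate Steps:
s(K, z) = K + 2*z
R = -12 (R = -12 + 3*0 = -12 + 0 = -12)
V = -72 (V = (1*(-12))*6 = -12*6 = -72)
(-38 + V)*G(7, j(s(1, 1))) = (-38 - 72)*7 = -110*7 = -770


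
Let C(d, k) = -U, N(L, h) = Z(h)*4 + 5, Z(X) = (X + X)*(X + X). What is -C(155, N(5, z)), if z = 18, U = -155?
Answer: -155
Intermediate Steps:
Z(X) = 4*X² (Z(X) = (2*X)*(2*X) = 4*X²)
N(L, h) = 5 + 16*h² (N(L, h) = (4*h²)*4 + 5 = 16*h² + 5 = 5 + 16*h²)
C(d, k) = 155 (C(d, k) = -1*(-155) = 155)
-C(155, N(5, z)) = -1*155 = -155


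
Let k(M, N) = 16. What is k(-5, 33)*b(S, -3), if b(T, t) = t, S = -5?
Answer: -48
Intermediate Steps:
k(-5, 33)*b(S, -3) = 16*(-3) = -48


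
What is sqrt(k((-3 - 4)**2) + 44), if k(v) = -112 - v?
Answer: 3*I*sqrt(13) ≈ 10.817*I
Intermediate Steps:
sqrt(k((-3 - 4)**2) + 44) = sqrt((-112 - (-3 - 4)**2) + 44) = sqrt((-112 - 1*(-7)**2) + 44) = sqrt((-112 - 1*49) + 44) = sqrt((-112 - 49) + 44) = sqrt(-161 + 44) = sqrt(-117) = 3*I*sqrt(13)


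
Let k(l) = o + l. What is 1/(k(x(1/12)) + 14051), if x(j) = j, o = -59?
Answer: 12/167905 ≈ 7.1469e-5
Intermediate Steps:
k(l) = -59 + l
1/(k(x(1/12)) + 14051) = 1/((-59 + 1/12) + 14051) = 1/(-707/12 + 14051) = 1/(167905/12) = 12/167905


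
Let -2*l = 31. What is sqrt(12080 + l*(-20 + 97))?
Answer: sqrt(43546)/2 ≈ 104.34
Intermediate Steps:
l = -31/2 (l = -1/2*31 = -31/2 ≈ -15.500)
sqrt(12080 + l*(-20 + 97)) = sqrt(12080 - 31*(-20 + 97)/2) = sqrt(12080 - 31/2*77) = sqrt(12080 - 2387/2) = sqrt(21773/2) = sqrt(43546)/2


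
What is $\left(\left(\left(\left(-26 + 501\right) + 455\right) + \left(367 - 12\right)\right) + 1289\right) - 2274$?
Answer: $300$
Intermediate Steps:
$\left(\left(\left(\left(-26 + 501\right) + 455\right) + \left(367 - 12\right)\right) + 1289\right) - 2274 = \left(\left(\left(475 + 455\right) + 355\right) + 1289\right) - 2274 = \left(\left(930 + 355\right) + 1289\right) - 2274 = \left(1285 + 1289\right) - 2274 = 2574 - 2274 = 300$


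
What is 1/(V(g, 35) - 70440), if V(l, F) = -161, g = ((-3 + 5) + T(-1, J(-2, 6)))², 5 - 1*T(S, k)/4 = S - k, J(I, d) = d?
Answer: -1/70601 ≈ -1.4164e-5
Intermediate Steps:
T(S, k) = 20 - 4*S + 4*k (T(S, k) = 20 - 4*(S - k) = 20 + (-4*S + 4*k) = 20 - 4*S + 4*k)
g = 2500 (g = ((-3 + 5) + (20 - 4*(-1) + 4*6))² = (2 + (20 + 4 + 24))² = (2 + 48)² = 50² = 2500)
1/(V(g, 35) - 70440) = 1/(-161 - 70440) = 1/(-70601) = -1/70601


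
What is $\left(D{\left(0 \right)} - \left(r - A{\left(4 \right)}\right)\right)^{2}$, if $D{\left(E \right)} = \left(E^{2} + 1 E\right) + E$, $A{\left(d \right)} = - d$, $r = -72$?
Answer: $4624$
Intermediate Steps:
$D{\left(E \right)} = E^{2} + 2 E$ ($D{\left(E \right)} = \left(E^{2} + E\right) + E = \left(E + E^{2}\right) + E = E^{2} + 2 E$)
$\left(D{\left(0 \right)} - \left(r - A{\left(4 \right)}\right)\right)^{2} = \left(0 \left(2 + 0\right) - -68\right)^{2} = \left(0 \cdot 2 + \left(-4 + 72\right)\right)^{2} = \left(0 + 68\right)^{2} = 68^{2} = 4624$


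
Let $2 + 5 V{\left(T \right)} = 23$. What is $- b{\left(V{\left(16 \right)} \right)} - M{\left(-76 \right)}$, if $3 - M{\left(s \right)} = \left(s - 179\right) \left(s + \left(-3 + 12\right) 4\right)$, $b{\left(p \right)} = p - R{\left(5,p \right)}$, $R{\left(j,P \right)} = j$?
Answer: $\frac{50989}{5} \approx 10198.0$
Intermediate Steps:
$V{\left(T \right)} = \frac{21}{5}$ ($V{\left(T \right)} = - \frac{2}{5} + \frac{1}{5} \cdot 23 = - \frac{2}{5} + \frac{23}{5} = \frac{21}{5}$)
$b{\left(p \right)} = -5 + p$ ($b{\left(p \right)} = p - 5 = -5 + p$)
$M{\left(s \right)} = 3 - \left(-179 + s\right) \left(36 + s\right)$ ($M{\left(s \right)} = 3 - \left(s - 179\right) \left(s + \left(-3 + 12\right) 4\right) = 3 - \left(-179 + s\right) \left(s + 9 \cdot 4\right) = 3 - \left(-179 + s\right) \left(s + 36\right) = 3 - \left(-179 + s\right) \left(36 + s\right)$)
$- b{\left(V{\left(16 \right)} \right)} - M{\left(-76 \right)} = - (-5 + \frac{21}{5}) - \left(6447 - \left(-76\right)^{2} + 143 \left(-76\right)\right) = \left(-1\right) \left(- \frac{4}{5}\right) - \left(6447 - 5776 - 10868\right) = \frac{4}{5} - \left(6447 - 5776 - 10868\right) = \frac{4}{5} - -10197 = \frac{4}{5} + 10197 = \frac{50989}{5}$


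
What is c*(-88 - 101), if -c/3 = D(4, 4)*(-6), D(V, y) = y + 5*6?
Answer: -115668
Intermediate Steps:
D(V, y) = 30 + y (D(V, y) = y + 30 = 30 + y)
c = 612 (c = -3*(30 + 4)*(-6) = -102*(-6) = -3*(-204) = 612)
c*(-88 - 101) = 612*(-88 - 101) = 612*(-189) = -115668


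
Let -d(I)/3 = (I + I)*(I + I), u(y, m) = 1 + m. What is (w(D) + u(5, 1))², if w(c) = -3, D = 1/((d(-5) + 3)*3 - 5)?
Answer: 1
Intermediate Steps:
d(I) = -12*I² (d(I) = -3*(I + I)*(I + I) = -3*2*I*2*I = -12*I²)
D = -1/896 (D = 1/((-12*(-5)² + 3)*3 - 5) = 1/((-12*25 + 3)*3 - 5) = 1/((-300 + 3)*3 - 5) = 1/(-297*3 - 5) = 1/(-891 - 5) = 1/(-896) = -1/896 ≈ -0.0011161)
(w(D) + u(5, 1))² = (-3 + (1 + 1))² = (-3 + 2)² = (-1)² = 1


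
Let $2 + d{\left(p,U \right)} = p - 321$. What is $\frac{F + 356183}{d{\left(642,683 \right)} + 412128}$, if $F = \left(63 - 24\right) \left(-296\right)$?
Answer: $\frac{344639}{412447} \approx 0.8356$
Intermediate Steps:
$d{\left(p,U \right)} = -323 + p$ ($d{\left(p,U \right)} = -2 + \left(p - 321\right) = -2 + \left(-321 + p\right) = -323 + p$)
$F = -11544$ ($F = 39 \left(-296\right) = -11544$)
$\frac{F + 356183}{d{\left(642,683 \right)} + 412128} = \frac{-11544 + 356183}{\left(-323 + 642\right) + 412128} = \frac{344639}{319 + 412128} = \frac{344639}{412447}$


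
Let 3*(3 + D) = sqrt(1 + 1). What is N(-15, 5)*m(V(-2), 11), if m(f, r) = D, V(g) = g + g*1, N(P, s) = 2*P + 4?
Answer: 78 - 26*sqrt(2)/3 ≈ 65.744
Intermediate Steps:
N(P, s) = 4 + 2*P
V(g) = 2*g (V(g) = g + g = 2*g)
D = -3 + sqrt(2)/3 (D = -3 + sqrt(1 + 1)/3 = -3 + sqrt(2)/3 ≈ -2.5286)
m(f, r) = -3 + sqrt(2)/3
N(-15, 5)*m(V(-2), 11) = (4 + 2*(-15))*(-3 + sqrt(2)/3) = (4 - 30)*(-3 + sqrt(2)/3) = -26*(-3 + sqrt(2)/3) = 78 - 26*sqrt(2)/3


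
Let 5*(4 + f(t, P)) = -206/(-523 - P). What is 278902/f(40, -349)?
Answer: -121322370/1637 ≈ -74113.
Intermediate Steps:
f(t, P) = -4 - 206/(5*(-523 - P)) (f(t, P) = -4 + (-206/(-523 - P))/5 = -4 - 206/(5*(-523 - P)))
278902/f(40, -349) = 278902/((2*(-5127 - 10*(-349))/(5*(523 - 349)))) = 278902/(((⅖)*(-5127 + 3490)/174)) = 278902/(((⅖)*(1/174)*(-1637))) = 278902/(-1637/435) = 278902*(-435/1637) = -121322370/1637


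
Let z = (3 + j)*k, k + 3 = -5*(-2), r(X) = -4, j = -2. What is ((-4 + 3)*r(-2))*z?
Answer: 28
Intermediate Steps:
k = 7 (k = -3 - 5*(-2) = -3 + 10 = 7)
z = 7 (z = (3 - 2)*7 = 1*7 = 7)
((-4 + 3)*r(-2))*z = ((-4 + 3)*(-4))*7 = -1*(-4)*7 = 4*7 = 28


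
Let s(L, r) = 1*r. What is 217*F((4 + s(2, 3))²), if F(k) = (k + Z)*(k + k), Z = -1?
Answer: 1020768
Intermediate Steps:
s(L, r) = r
F(k) = 2*k*(-1 + k) (F(k) = (k - 1)*(k + k) = (-1 + k)*(2*k) = 2*k*(-1 + k))
217*F((4 + s(2, 3))²) = 217*(2*(4 + 3)²*(-1 + (4 + 3)²)) = 217*(2*7²*(-1 + 7²)) = 217*(2*49*(-1 + 49)) = 217*(2*49*48) = 217*4704 = 1020768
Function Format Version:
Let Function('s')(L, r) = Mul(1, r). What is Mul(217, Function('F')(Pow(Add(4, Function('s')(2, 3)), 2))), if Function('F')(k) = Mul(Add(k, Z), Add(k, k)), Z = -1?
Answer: 1020768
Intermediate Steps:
Function('s')(L, r) = r
Function('F')(k) = Mul(2, k, Add(-1, k)) (Function('F')(k) = Mul(Add(k, -1), Add(k, k)) = Mul(Add(-1, k), Mul(2, k)) = Mul(2, k, Add(-1, k)))
Mul(217, Function('F')(Pow(Add(4, Function('s')(2, 3)), 2))) = Mul(217, Mul(2, Pow(Add(4, 3), 2), Add(-1, Pow(Add(4, 3), 2)))) = Mul(217, Mul(2, Pow(7, 2), Add(-1, Pow(7, 2)))) = Mul(217, Mul(2, 49, Add(-1, 49))) = Mul(217, Mul(2, 49, 48)) = Mul(217, 4704) = 1020768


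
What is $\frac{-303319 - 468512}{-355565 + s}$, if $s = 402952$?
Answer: $- \frac{771831}{47387} \approx -16.288$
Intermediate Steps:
$\frac{-303319 - 468512}{-355565 + s} = \frac{-303319 - 468512}{-355565 + 402952} = - \frac{771831}{47387}$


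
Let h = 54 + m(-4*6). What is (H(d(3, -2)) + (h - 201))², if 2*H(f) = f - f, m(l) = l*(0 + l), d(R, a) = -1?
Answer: 184041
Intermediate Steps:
m(l) = l² (m(l) = l*l = l²)
H(f) = 0 (H(f) = (f - f)/2 = (½)*0 = 0)
h = 630 (h = 54 + (-4*6)² = 54 + (-24)² = 54 + 576 = 630)
(H(d(3, -2)) + (h - 201))² = (0 + (630 - 201))² = (0 + 429)² = 429² = 184041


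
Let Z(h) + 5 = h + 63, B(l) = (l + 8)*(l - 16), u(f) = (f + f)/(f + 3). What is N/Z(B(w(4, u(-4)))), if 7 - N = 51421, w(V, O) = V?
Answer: 25707/43 ≈ 597.84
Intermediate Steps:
u(f) = 2*f/(3 + f) (u(f) = (2*f)/(3 + f) = 2*f/(3 + f))
N = -51414 (N = 7 - 1*51421 = 7 - 51421 = -51414)
B(l) = (-16 + l)*(8 + l) (B(l) = (8 + l)*(-16 + l) = (-16 + l)*(8 + l))
Z(h) = 58 + h (Z(h) = -5 + (h + 63) = -5 + (63 + h) = 58 + h)
N/Z(B(w(4, u(-4)))) = -51414/(58 + (-128 + 4² - 8*4)) = -51414/(58 + (-128 + 16 - 32)) = -51414/(58 - 144) = -51414/(-86) = -51414*(-1/86) = 25707/43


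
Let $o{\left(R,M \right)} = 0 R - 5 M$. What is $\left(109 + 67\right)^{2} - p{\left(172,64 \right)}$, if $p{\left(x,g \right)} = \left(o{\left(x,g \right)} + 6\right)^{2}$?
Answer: $-67620$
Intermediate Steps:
$o{\left(R,M \right)} = - 5 M$ ($o{\left(R,M \right)} = 0 - 5 M = - 5 M$)
$p{\left(x,g \right)} = \left(6 - 5 g\right)^{2}$ ($p{\left(x,g \right)} = \left(- 5 g + 6\right)^{2} = \left(6 - 5 g\right)^{2}$)
$\left(109 + 67\right)^{2} - p{\left(172,64 \right)} = \left(109 + 67\right)^{2} - \left(-6 + 5 \cdot 64\right)^{2} = 176^{2} - \left(-6 + 320\right)^{2} = 30976 - 314^{2} = 30976 - 98596 = -67620$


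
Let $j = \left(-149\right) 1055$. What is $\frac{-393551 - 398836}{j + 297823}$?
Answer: $- \frac{264129}{46876} \approx -5.6346$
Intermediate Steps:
$j = -157195$
$\frac{-393551 - 398836}{j + 297823} = \frac{-393551 - 398836}{-157195 + 297823} = - \frac{792387}{140628} = \left(-792387\right) \frac{1}{140628} = - \frac{264129}{46876}$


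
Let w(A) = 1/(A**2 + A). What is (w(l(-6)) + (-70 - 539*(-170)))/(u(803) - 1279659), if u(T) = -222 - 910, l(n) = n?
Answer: -2746801/38423730 ≈ -0.071487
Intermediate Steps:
w(A) = 1/(A + A**2)
u(T) = -1132
(w(l(-6)) + (-70 - 539*(-170)))/(u(803) - 1279659) = (1/((-6)*(1 - 6)) + (-70 - 539*(-170)))/(-1132 - 1279659) = (-1/6/(-5) + (-70 + 91630))/(-1280791) = (-1/6*(-1/5) + 91560)*(-1/1280791) = (1/30 + 91560)*(-1/1280791) = (2746801/30)*(-1/1280791) = -2746801/38423730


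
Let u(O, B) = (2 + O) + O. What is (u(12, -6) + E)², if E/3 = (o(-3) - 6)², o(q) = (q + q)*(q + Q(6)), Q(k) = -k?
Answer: 48135844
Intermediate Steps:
u(O, B) = 2 + 2*O
o(q) = 2*q*(-6 + q) (o(q) = (q + q)*(q - 1*6) = (2*q)*(q - 6) = (2*q)*(-6 + q) = 2*q*(-6 + q))
E = 6912 (E = 3*(2*(-3)*(-6 - 3) - 6)² = 3*(2*(-3)*(-9) - 6)² = 3*(54 - 6)² = 3*48² = 3*2304 = 6912)
(u(12, -6) + E)² = ((2 + 2*12) + 6912)² = ((2 + 24) + 6912)² = (26 + 6912)² = 6938² = 48135844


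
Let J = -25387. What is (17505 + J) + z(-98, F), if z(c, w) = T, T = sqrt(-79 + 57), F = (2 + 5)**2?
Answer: -7882 + I*sqrt(22) ≈ -7882.0 + 4.6904*I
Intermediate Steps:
F = 49 (F = 7**2 = 49)
T = I*sqrt(22) (T = sqrt(-22) = I*sqrt(22) ≈ 4.6904*I)
z(c, w) = I*sqrt(22)
(17505 + J) + z(-98, F) = (17505 - 25387) + I*sqrt(22) = -7882 + I*sqrt(22)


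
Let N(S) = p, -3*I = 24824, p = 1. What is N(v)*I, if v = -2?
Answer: -24824/3 ≈ -8274.7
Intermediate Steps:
I = -24824/3 (I = -1/3*24824 = -24824/3 ≈ -8274.7)
N(S) = 1
N(v)*I = 1*(-24824/3) = -24824/3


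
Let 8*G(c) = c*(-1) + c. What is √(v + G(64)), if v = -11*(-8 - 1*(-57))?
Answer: 7*I*√11 ≈ 23.216*I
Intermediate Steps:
G(c) = 0 (G(c) = (c*(-1) + c)/8 = (-c + c)/8 = (⅛)*0 = 0)
v = -539 (v = -11*(-8 + 57) = -11*49 = -539)
√(v + G(64)) = √(-539 + 0) = √(-539) = 7*I*√11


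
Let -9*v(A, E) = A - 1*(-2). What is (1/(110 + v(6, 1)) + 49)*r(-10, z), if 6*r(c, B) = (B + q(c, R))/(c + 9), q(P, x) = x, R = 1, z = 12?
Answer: -625651/5892 ≈ -106.19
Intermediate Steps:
v(A, E) = -2/9 - A/9 (v(A, E) = -(A - 1*(-2))/9 = -(A + 2)/9 = -(2 + A)/9 = -2/9 - A/9)
r(c, B) = (1 + B)/(6*(9 + c)) (r(c, B) = ((B + 1)/(c + 9))/6 = ((1 + B)/(9 + c))/6 = (1 + B)/(6*(9 + c)))
(1/(110 + v(6, 1)) + 49)*r(-10, z) = (1/(110 + (-2/9 - ⅑*6)) + 49)*((1 + 12)/(6*(9 - 10))) = (1/(110 + (-2/9 - ⅔)) + 49)*((⅙)*13/(-1)) = (1/(110 - 8/9) + 49)*((⅙)*(-1)*13) = (1/(982/9) + 49)*(-13/6) = (9/982 + 49)*(-13/6) = (48127/982)*(-13/6) = -625651/5892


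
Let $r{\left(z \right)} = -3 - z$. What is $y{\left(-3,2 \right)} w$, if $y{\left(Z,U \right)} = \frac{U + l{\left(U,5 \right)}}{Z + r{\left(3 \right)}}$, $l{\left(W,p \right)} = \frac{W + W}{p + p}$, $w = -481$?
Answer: $\frac{1924}{15} \approx 128.27$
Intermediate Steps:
$l{\left(W,p \right)} = \frac{W}{p}$ ($l{\left(W,p \right)} = \frac{2 W}{2 p} = 2 W \frac{1}{2 p} = \frac{W}{p}$)
$y{\left(Z,U \right)} = \frac{6 U}{5 \left(-6 + Z\right)}$ ($y{\left(Z,U \right)} = \frac{U + \frac{U}{5}}{Z - 6} = \frac{\frac{6}{5} U}{-6 + Z} = \frac{6 U}{5 \left(-6 + Z\right)}$)
$y{\left(-3,2 \right)} w = \frac{6}{5} \cdot 2 \frac{1}{-6 - 3} \left(-481\right) = \frac{6}{5} \cdot 2 \frac{1}{-9} \left(-481\right) = \frac{6}{5} \cdot 2 \left(- \frac{1}{9}\right) \left(-481\right) = \left(- \frac{4}{15}\right) \left(-481\right) = \frac{1924}{15}$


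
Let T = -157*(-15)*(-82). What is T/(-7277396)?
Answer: 96555/3638698 ≈ 0.026536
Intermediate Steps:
T = -193110 (T = 2355*(-82) = -193110)
T/(-7277396) = -193110/(-7277396) = -193110*(-1/7277396) = 96555/3638698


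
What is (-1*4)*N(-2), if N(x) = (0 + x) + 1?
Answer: 4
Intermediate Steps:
N(x) = 1 + x (N(x) = x + 1 = 1 + x)
(-1*4)*N(-2) = (-1*4)*(1 - 2) = -4*(-1) = 4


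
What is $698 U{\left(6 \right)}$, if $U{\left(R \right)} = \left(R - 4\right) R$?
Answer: $8376$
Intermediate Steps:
$U{\left(R \right)} = R \left(-4 + R\right)$ ($U{\left(R \right)} = \left(-4 + R\right) R = R \left(-4 + R\right)$)
$698 U{\left(6 \right)} = 698 \cdot 6 \left(-4 + 6\right) = 698 \cdot 6 \cdot 2 = 698 \cdot 12 = 8376$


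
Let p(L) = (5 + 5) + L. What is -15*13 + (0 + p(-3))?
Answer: -188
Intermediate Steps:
p(L) = 10 + L
-15*13 + (0 + p(-3)) = -15*13 + (0 + (10 - 3)) = -195 + (0 + 7) = -195 + 7 = -188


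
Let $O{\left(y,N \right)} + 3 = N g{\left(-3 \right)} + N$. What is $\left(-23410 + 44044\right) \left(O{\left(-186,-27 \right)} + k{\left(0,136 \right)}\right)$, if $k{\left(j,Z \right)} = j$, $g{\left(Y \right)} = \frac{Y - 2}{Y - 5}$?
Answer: $- \frac{3868875}{4} \approx -9.6722 \cdot 10^{5}$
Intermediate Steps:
$g{\left(Y \right)} = \frac{-2 + Y}{-5 + Y}$
$O{\left(y,N \right)} = -3 + \frac{13 N}{8}$ ($O{\left(y,N \right)} = -3 + \left(N \frac{-2 - 3}{-5 - 3} + N\right) = -3 + \left(N \frac{1}{-8} \left(-5\right) + N\right) = -3 + \left(N \left(\left(- \frac{1}{8}\right) \left(-5\right)\right) + N\right) = -3 + \left(N \frac{5}{8} + N\right) = -3 + \left(\frac{5 N}{8} + N\right) = -3 + \frac{13 N}{8}$)
$\left(-23410 + 44044\right) \left(O{\left(-186,-27 \right)} + k{\left(0,136 \right)}\right) = \left(-23410 + 44044\right) \left(\left(-3 + \frac{13}{8} \left(-27\right)\right) + 0\right) = 20634 \left(\left(-3 - \frac{351}{8}\right) + 0\right) = 20634 \left(- \frac{375}{8} + 0\right) = 20634 \left(- \frac{375}{8}\right) = - \frac{3868875}{4}$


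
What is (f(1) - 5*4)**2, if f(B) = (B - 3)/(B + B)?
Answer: 441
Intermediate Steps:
f(B) = (-3 + B)/(2*B) (f(B) = (-3 + B)/((2*B)) = (-3 + B)*(1/(2*B)) = (-3 + B)/(2*B))
(f(1) - 5*4)**2 = ((1/2)*(-3 + 1)/1 - 5*4)**2 = ((1/2)*1*(-2) - 20)**2 = (-1 - 20)**2 = (-21)**2 = 441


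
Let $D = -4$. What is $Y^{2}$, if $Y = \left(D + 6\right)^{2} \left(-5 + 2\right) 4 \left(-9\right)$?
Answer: $186624$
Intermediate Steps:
$Y = 432$ ($Y = \left(-4 + 6\right)^{2} \left(-5 + 2\right) 4 \left(-9\right) = 2^{2} \left(\left(-3\right) 4\right) \left(-9\right) = 4 \left(-12\right) \left(-9\right) = \left(-48\right) \left(-9\right) = 432$)
$Y^{2} = 432^{2} = 186624$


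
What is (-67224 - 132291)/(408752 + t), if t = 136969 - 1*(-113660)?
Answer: -199515/659381 ≈ -0.30258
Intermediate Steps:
t = 250629 (t = 136969 + 113660 = 250629)
(-67224 - 132291)/(408752 + t) = (-67224 - 132291)/(408752 + 250629) = -199515/659381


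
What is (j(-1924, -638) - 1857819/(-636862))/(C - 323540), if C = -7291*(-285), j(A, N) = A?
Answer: -1223464669/1117307508490 ≈ -0.0010950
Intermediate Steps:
C = 2077935
(j(-1924, -638) - 1857819/(-636862))/(C - 323540) = (-1924 - 1857819/(-636862))/(2077935 - 323540) = (-1924 - 1857819*(-1/636862))/1754395 = (-1924 + 1857819/636862)*(1/1754395) = -1223464669/636862*1/1754395 = -1223464669/1117307508490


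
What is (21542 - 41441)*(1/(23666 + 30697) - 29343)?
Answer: 10580785878564/18121 ≈ 5.8390e+8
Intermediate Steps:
(21542 - 41441)*(1/(23666 + 30697) - 29343) = -19899*(1/54363 - 29343) = -19899*(-1595173508/54363) = 10580785878564/18121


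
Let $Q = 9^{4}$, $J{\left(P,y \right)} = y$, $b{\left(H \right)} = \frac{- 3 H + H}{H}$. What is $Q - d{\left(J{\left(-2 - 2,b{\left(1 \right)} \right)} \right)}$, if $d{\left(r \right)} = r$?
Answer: $6563$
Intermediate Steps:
$b{\left(H \right)} = -2$ ($b{\left(H \right)} = \frac{\left(-2\right) H}{H} = -2$)
$Q = 6561$
$Q - d{\left(J{\left(-2 - 2,b{\left(1 \right)} \right)} \right)} = 6561 - -2 = 6561 + 2 = 6563$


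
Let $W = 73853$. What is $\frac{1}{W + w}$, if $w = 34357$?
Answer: $\frac{1}{108210} \approx 9.2413 \cdot 10^{-6}$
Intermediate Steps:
$\frac{1}{W + w} = \frac{1}{73853 + 34357} = \frac{1}{108210}$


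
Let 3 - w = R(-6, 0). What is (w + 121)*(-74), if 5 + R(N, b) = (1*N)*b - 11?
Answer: -10360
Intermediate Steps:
R(N, b) = -16 + N*b (R(N, b) = -5 + ((1*N)*b - 11) = -5 + (N*b - 11) = -5 + (-11 + N*b) = -16 + N*b)
w = 19 (w = 3 - (-16 - 6*0) = 3 - (-16 + 0) = 3 - 1*(-16) = 3 + 16 = 19)
(w + 121)*(-74) = (19 + 121)*(-74) = 140*(-74) = -10360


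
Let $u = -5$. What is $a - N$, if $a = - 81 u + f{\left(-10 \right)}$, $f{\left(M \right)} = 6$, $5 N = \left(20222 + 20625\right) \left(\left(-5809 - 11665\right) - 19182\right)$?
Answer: $\frac{1497289687}{5} \approx 2.9946 \cdot 10^{8}$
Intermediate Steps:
$N = - \frac{1497287632}{5}$ ($N = \frac{\left(20222 + 20625\right) \left(\left(-5809 - 11665\right) - 19182\right)}{5} = \frac{40847 \left(-17474 - 19182\right)}{5} = \frac{40847 \left(-36656\right)}{5} = \frac{1}{5} \left(-1497287632\right) = - \frac{1497287632}{5} \approx -2.9946 \cdot 10^{8}$)
$a = 411$ ($a = \left(-81\right) \left(-5\right) + 6 = 405 + 6 = 411$)
$a - N = 411 - - \frac{1497287632}{5} = 411 + \frac{1497287632}{5} = \frac{1497289687}{5}$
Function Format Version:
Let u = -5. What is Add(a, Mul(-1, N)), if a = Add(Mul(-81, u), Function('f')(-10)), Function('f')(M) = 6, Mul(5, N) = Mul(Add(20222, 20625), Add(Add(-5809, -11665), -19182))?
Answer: Rational(1497289687, 5) ≈ 2.9946e+8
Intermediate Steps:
N = Rational(-1497287632, 5) (N = Mul(Rational(1, 5), Mul(Add(20222, 20625), Add(Add(-5809, -11665), -19182))) = Mul(Rational(1, 5), Mul(40847, Add(-17474, -19182))) = Mul(Rational(1, 5), Mul(40847, -36656)) = Mul(Rational(1, 5), -1497287632) = Rational(-1497287632, 5) ≈ -2.9946e+8)
a = 411 (a = Add(Mul(-81, -5), 6) = Add(405, 6) = 411)
Add(a, Mul(-1, N)) = Add(411, Mul(-1, Rational(-1497287632, 5))) = Add(411, Rational(1497287632, 5)) = Rational(1497289687, 5)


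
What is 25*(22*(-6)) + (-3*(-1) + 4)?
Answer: -3293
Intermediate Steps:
25*(22*(-6)) + (-3*(-1) + 4) = 25*(-132) + (3 + 4) = -3300 + 7 = -3293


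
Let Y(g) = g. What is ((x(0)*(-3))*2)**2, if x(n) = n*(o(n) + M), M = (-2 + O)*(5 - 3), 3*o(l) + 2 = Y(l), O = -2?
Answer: 0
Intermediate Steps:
o(l) = -2/3 + l/3
M = -8 (M = (-2 - 2)*(5 - 3) = -4*2 = -8)
x(n) = n*(-26/3 + n/3) (x(n) = n*((-2/3 + n/3) - 8) = n*(-26/3 + n/3))
((x(0)*(-3))*2)**2 = ((((1/3)*0*(-26 + 0))*(-3))*2)**2 = ((((1/3)*0*(-26))*(-3))*2)**2 = ((0*(-3))*2)**2 = (0*2)**2 = 0**2 = 0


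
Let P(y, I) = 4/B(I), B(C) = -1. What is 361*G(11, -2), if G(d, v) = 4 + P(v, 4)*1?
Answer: 0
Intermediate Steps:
P(y, I) = -4 (P(y, I) = 4/(-1) = 4*(-1) = -4)
G(d, v) = 0 (G(d, v) = 4 - 4*1 = 4 - 4 = 0)
361*G(11, -2) = 361*0 = 0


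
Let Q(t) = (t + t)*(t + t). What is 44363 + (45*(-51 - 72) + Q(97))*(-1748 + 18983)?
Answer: 553305098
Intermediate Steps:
Q(t) = 4*t² (Q(t) = (2*t)*(2*t) = 4*t²)
44363 + (45*(-51 - 72) + Q(97))*(-1748 + 18983) = 44363 + (45*(-51 - 72) + 4*97²)*(-1748 + 18983) = 44363 + (45*(-123) + 4*9409)*17235 = 44363 + (-5535 + 37636)*17235 = 44363 + 32101*17235 = 44363 + 553260735 = 553305098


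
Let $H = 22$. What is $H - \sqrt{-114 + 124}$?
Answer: $22 - \sqrt{10} \approx 18.838$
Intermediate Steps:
$H - \sqrt{-114 + 124} = 22 - \sqrt{-114 + 124} = 22 - \sqrt{10}$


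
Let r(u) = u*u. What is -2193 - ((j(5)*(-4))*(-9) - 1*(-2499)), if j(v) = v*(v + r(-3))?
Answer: -7212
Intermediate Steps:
r(u) = u²
j(v) = v*(9 + v) (j(v) = v*(v + (-3)²) = v*(v + 9) = v*(9 + v))
-2193 - ((j(5)*(-4))*(-9) - 1*(-2499)) = -2193 - (((5*(9 + 5))*(-4))*(-9) - 1*(-2499)) = -2193 - (((5*14)*(-4))*(-9) + 2499) = -2193 - ((70*(-4))*(-9) + 2499) = -2193 - (-280*(-9) + 2499) = -2193 - (2520 + 2499) = -2193 - 1*5019 = -2193 - 5019 = -7212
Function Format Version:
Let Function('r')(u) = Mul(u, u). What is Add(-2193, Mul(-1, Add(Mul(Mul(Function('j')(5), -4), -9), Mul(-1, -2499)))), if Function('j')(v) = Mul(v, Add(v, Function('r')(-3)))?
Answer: -7212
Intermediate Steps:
Function('r')(u) = Pow(u, 2)
Function('j')(v) = Mul(v, Add(9, v)) (Function('j')(v) = Mul(v, Add(v, Pow(-3, 2))) = Mul(v, Add(v, 9)) = Mul(v, Add(9, v)))
Add(-2193, Mul(-1, Add(Mul(Mul(Function('j')(5), -4), -9), Mul(-1, -2499)))) = Add(-2193, Mul(-1, Add(Mul(Mul(Mul(5, Add(9, 5)), -4), -9), Mul(-1, -2499)))) = Add(-2193, Mul(-1, Add(Mul(Mul(Mul(5, 14), -4), -9), 2499))) = Add(-2193, Mul(-1, Add(Mul(Mul(70, -4), -9), 2499))) = Add(-2193, Mul(-1, Add(Mul(-280, -9), 2499))) = Add(-2193, Mul(-1, Add(2520, 2499))) = Add(-2193, Mul(-1, 5019)) = Add(-2193, -5019) = -7212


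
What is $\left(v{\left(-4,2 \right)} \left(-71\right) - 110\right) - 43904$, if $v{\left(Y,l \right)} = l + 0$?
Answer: $-44156$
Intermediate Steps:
$v{\left(Y,l \right)} = l$
$\left(v{\left(-4,2 \right)} \left(-71\right) - 110\right) - 43904 = \left(2 \left(-71\right) - 110\right) - 43904 = \left(-142 - 110\right) - 43904 = -252 - 43904 = -44156$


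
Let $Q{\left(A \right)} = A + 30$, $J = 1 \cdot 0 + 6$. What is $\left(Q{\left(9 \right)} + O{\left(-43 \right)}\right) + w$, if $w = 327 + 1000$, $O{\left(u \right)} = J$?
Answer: $1372$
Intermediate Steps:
$J = 6$ ($J = 0 + 6 = 6$)
$O{\left(u \right)} = 6$
$Q{\left(A \right)} = 30 + A$
$w = 1327$
$\left(Q{\left(9 \right)} + O{\left(-43 \right)}\right) + w = \left(\left(30 + 9\right) + 6\right) + 1327 = \left(39 + 6\right) + 1327 = 45 + 1327 = 1372$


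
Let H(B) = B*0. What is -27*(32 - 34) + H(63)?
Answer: 54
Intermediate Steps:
H(B) = 0
-27*(32 - 34) + H(63) = -27*(32 - 34) + 0 = -27*(-2) + 0 = 54 + 0 = 54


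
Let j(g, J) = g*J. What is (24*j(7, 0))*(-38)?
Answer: 0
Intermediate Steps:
j(g, J) = J*g
(24*j(7, 0))*(-38) = (24*(0*7))*(-38) = (24*0)*(-38) = 0*(-38) = 0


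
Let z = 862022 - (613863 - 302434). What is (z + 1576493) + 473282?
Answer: 2600368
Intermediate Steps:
z = 550593 (z = 862022 - 1*311429 = 862022 - 311429 = 550593)
(z + 1576493) + 473282 = (550593 + 1576493) + 473282 = 2127086 + 473282 = 2600368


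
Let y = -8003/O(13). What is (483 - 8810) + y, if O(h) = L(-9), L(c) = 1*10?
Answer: -91273/10 ≈ -9127.3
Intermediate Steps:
L(c) = 10
O(h) = 10
y = -8003/10 ≈ -800.30
(483 - 8810) + y = (483 - 8810) - 8003/10 = -8327 - 8003/10 = -91273/10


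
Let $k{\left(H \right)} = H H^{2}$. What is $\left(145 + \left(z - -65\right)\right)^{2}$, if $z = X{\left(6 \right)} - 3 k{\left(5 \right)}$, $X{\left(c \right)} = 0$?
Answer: $27225$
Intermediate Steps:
$k{\left(H \right)} = H^{3}$
$z = -375$ ($z = 0 - 3 \cdot 5^{3} = 0 - 375 = -375$)
$\left(145 + \left(z - -65\right)\right)^{2} = \left(145 - 310\right)^{2} = \left(-165\right)^{2} = 27225$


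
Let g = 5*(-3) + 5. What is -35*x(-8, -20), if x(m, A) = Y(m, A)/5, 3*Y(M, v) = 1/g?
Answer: 7/30 ≈ 0.23333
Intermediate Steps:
g = -10 (g = -15 + 5 = -10)
Y(M, v) = -1/30 (Y(M, v) = (⅓)/(-10) = (⅓)*(-⅒) = -1/30)
x(m, A) = -1/150 (x(m, A) = -1/30/5 = -1/30*⅕ = -1/150)
-35*x(-8, -20) = -35*(-1/150) = 7/30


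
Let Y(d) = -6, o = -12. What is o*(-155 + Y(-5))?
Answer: 1932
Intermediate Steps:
o*(-155 + Y(-5)) = -12*(-155 - 6) = -12*(-161) = 1932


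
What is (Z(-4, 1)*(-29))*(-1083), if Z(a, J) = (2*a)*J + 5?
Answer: -94221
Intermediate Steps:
Z(a, J) = 5 + 2*J*a (Z(a, J) = 2*J*a + 5 = 5 + 2*J*a)
(Z(-4, 1)*(-29))*(-1083) = ((5 + 2*1*(-4))*(-29))*(-1083) = ((5 - 8)*(-29))*(-1083) = -3*(-29)*(-1083) = 87*(-1083) = -94221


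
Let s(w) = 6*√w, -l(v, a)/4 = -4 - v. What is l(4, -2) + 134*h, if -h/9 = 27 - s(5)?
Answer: -32530 + 7236*√5 ≈ -16350.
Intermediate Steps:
l(v, a) = 16 + 4*v (l(v, a) = -4*(-4 - v) = 16 + 4*v)
h = -243 + 54*√5 (h = -9*(27 - 6*√5) = -243 + 54*√5 ≈ -122.25)
l(4, -2) + 134*h = (16 + 4*4) + 134*(-243 + 54*√5) = (16 + 16) + (-32562 + 7236*√5) = 32 + (-32562 + 7236*√5) = -32530 + 7236*√5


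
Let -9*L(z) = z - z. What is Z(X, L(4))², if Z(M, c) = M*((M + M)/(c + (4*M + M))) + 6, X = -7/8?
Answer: 12769/400 ≈ 31.922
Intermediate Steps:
L(z) = 0 (L(z) = -(z - z)/9 = -⅑*0 = 0)
X = -7/8 (X = -7*⅛ = -7/8 ≈ -0.87500)
Z(M, c) = 6 + 2*M²/(c + 5*M) (Z(M, c) = M*((2*M)/(c + 5*M)) + 6 = M*(2*M/(c + 5*M)) + 6 = 2*M²/(c + 5*M) + 6 = 6 + 2*M²/(c + 5*M))
Z(X, L(4))² = (2*((-7/8)² + 3*0 + 15*(-7/8))/(0 + 5*(-7/8)))² = (2*(49/64 + 0 - 105/8)/(0 - 35/8))² = (2*(-791/64)/(-35/8))² = (2*(-8/35)*(-791/64))² = (113/20)² = 12769/400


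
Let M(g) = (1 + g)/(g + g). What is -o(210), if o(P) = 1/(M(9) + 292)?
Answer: -9/2633 ≈ -0.0034182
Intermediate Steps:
M(g) = (1 + g)/(2*g) (M(g) = (1 + g)/((2*g)) = (1 + g)*(1/(2*g)) = (1 + g)/(2*g))
o(P) = 9/2633 (o(P) = 1/((½)*(1 + 9)/9 + 292) = 1/((½)*(⅑)*10 + 292) = 1/(5/9 + 292) = 1/(2633/9) = 9/2633)
-o(210) = -1*9/2633 = -9/2633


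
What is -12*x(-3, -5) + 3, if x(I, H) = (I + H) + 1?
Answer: 87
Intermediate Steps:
x(I, H) = 1 + H + I (x(I, H) = (H + I) + 1 = 1 + H + I)
-12*x(-3, -5) + 3 = -12*(1 - 5 - 3) + 3 = -12*(-7) + 3 = 84 + 3 = 87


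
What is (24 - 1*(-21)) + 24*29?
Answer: 741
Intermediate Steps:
(24 - 1*(-21)) + 24*29 = (24 + 21) + 696 = 45 + 696 = 741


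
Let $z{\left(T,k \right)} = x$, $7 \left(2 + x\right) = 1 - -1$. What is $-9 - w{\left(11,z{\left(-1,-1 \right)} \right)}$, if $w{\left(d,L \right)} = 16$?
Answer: $-25$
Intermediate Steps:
$x = - \frac{12}{7}$ ($x = -2 + \frac{1 - -1}{7} = -2 + \frac{1 + 1}{7} = -2 + \frac{1}{7} \cdot 2 = -2 + \frac{2}{7} = - \frac{12}{7} \approx -1.7143$)
$z{\left(T,k \right)} = - \frac{12}{7}$
$-9 - w{\left(11,z{\left(-1,-1 \right)} \right)} = -9 - 16 = -25$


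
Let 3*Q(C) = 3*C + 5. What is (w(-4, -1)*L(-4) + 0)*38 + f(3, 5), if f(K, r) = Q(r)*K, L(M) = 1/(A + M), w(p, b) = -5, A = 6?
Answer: -75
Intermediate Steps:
L(M) = 1/(6 + M)
Q(C) = 5/3 + C (Q(C) = (3*C + 5)/3 = (5 + 3*C)/3 = 5/3 + C)
f(K, r) = K*(5/3 + r) (f(K, r) = (5/3 + r)*K = K*(5/3 + r))
(w(-4, -1)*L(-4) + 0)*38 + f(3, 5) = (-5/(6 - 4) + 0)*38 + (⅓)*3*(5 + 3*5) = (-5/2 + 0)*38 + (⅓)*3*(5 + 15) = (-5*½ + 0)*38 + (⅓)*3*20 = (-5/2 + 0)*38 + 20 = -5/2*38 + 20 = -95 + 20 = -75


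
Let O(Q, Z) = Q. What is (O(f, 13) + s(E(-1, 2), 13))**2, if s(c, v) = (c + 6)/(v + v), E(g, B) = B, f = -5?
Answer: 3721/169 ≈ 22.018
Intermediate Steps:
s(c, v) = (6 + c)/(2*v) (s(c, v) = (6 + c)/((2*v)) = (6 + c)*(1/(2*v)) = (6 + c)/(2*v))
(O(f, 13) + s(E(-1, 2), 13))**2 = (-5 + (1/2)*(6 + 2)/13)**2 = (-5 + (1/2)*(1/13)*8)**2 = (-5 + 4/13)**2 = (-61/13)**2 = 3721/169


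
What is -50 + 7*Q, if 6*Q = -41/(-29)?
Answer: -8413/174 ≈ -48.351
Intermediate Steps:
Q = 41/174 (Q = (-41/(-29))/6 = (-41*(-1/29))/6 = (⅙)*(41/29) = 41/174 ≈ 0.23563)
-50 + 7*Q = -50 + 7*(41/174) = -50 + 287/174 = -8413/174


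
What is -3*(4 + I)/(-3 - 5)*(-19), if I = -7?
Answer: 171/8 ≈ 21.375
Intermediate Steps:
-3*(4 + I)/(-3 - 5)*(-19) = -3*(4 - 7)/(-3 - 5)*(-19) = -(-9)/(-8)*(-19) = -(-9)*(-1)/8*(-19) = -3*3/8*(-19) = -9/8*(-19) = 171/8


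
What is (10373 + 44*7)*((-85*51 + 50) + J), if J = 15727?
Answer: 122212002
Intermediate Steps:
(10373 + 44*7)*((-85*51 + 50) + J) = (10373 + 44*7)*((-85*51 + 50) + 15727) = (10373 + 308)*((-4335 + 50) + 15727) = 10681*(-4285 + 15727) = 10681*11442 = 122212002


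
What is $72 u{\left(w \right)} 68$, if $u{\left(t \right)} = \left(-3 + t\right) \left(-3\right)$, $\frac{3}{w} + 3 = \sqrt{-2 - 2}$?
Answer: $\frac{705024}{13} + \frac{88128 i}{13} \approx 54233.0 + 6779.1 i$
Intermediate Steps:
$w = \frac{3 \left(-3 - 2 i\right)}{13}$ ($w = \frac{3}{-3 + \sqrt{-2 - 2}} = \frac{3}{-3 + \sqrt{-4}} = \frac{3}{-3 + 2 i} = 3 \frac{-3 - 2 i}{13} = \frac{3 \left(-3 - 2 i\right)}{13} \approx -0.69231 - 0.46154 i$)
$u{\left(t \right)} = 9 - 3 t$
$72 u{\left(w \right)} 68 = 72 \left(9 - 3 \left(- \frac{9}{13} - \frac{6 i}{13}\right)\right) 68 = 72 \left(9 + \left(\frac{27}{13} + \frac{18 i}{13}\right)\right) 68 = 72 \left(\frac{144}{13} + \frac{18 i}{13}\right) 68 = \left(\frac{10368}{13} + \frac{1296 i}{13}\right) 68 = \frac{705024}{13} + \frac{88128 i}{13}$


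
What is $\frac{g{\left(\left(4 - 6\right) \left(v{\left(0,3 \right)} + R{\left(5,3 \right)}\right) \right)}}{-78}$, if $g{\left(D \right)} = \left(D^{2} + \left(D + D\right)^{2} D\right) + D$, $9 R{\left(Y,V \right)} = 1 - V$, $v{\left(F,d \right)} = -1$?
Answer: $- \frac{24365}{28431} \approx -0.85699$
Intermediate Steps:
$R{\left(Y,V \right)} = \frac{1}{9} - \frac{V}{9}$ ($R{\left(Y,V \right)} = \frac{1 - V}{9} = \frac{1}{9} - \frac{V}{9}$)
$g{\left(D \right)} = D + D^{2} + 4 D^{3}$ ($g{\left(D \right)} = \left(D^{2} + \left(2 D\right)^{2} D\right) + D = \left(D^{2} + 4 D^{2} D\right) + D = \left(D^{2} + 4 D^{3}\right) + D = D + D^{2} + 4 D^{3}$)
$\frac{g{\left(\left(4 - 6\right) \left(v{\left(0,3 \right)} + R{\left(5,3 \right)}\right) \right)}}{-78} = \frac{\left(4 - 6\right) \left(-1 + \left(\frac{1}{9} - \frac{1}{3}\right)\right) \left(1 + \left(4 - 6\right) \left(-1 + \left(\frac{1}{9} - \frac{1}{3}\right)\right) + 4 \left(\left(4 - 6\right) \left(-1 + \left(\frac{1}{9} - \frac{1}{3}\right)\right)\right)^{2}\right)}{-78} = - 2 \left(-1 + \left(\frac{1}{9} - \frac{1}{3}\right)\right) \left(1 - 2 \left(-1 + \left(\frac{1}{9} - \frac{1}{3}\right)\right) + 4 \left(- 2 \left(-1 + \left(\frac{1}{9} - \frac{1}{3}\right)\right)\right)^{2}\right) \left(- \frac{1}{78}\right) = - 2 \left(-1 - \frac{2}{9}\right) \left(1 - 2 \left(-1 - \frac{2}{9}\right) + 4 \left(- 2 \left(-1 - \frac{2}{9}\right)\right)^{2}\right) \left(- \frac{1}{78}\right) = \left(-2\right) \left(- \frac{11}{9}\right) \left(1 - - \frac{22}{9} + 4 \left(\left(-2\right) \left(- \frac{11}{9}\right)\right)^{2}\right) \left(- \frac{1}{78}\right) = \frac{22 \left(1 + \frac{22}{9} + 4 \left(\frac{22}{9}\right)^{2}\right)}{9} \left(- \frac{1}{78}\right) = \frac{22 \left(1 + \frac{22}{9} + 4 \cdot \frac{484}{81}\right)}{9} \left(- \frac{1}{78}\right) = \frac{22 \left(1 + \frac{22}{9} + \frac{1936}{81}\right)}{9} \left(- \frac{1}{78}\right) = \frac{22}{9} \cdot \frac{2215}{81} \left(- \frac{1}{78}\right) = \frac{48730}{729} \left(- \frac{1}{78}\right) = - \frac{24365}{28431}$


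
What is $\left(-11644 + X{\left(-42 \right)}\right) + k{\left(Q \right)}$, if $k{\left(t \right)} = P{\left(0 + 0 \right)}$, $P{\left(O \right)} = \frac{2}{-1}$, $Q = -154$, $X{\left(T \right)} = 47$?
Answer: $-11599$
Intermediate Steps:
$P{\left(O \right)} = -2$ ($P{\left(O \right)} = 2 \left(-1\right) = -2$)
$k{\left(t \right)} = -2$
$\left(-11644 + X{\left(-42 \right)}\right) + k{\left(Q \right)} = \left(-11644 + 47\right) - 2 = -11597 - 2 = -11599$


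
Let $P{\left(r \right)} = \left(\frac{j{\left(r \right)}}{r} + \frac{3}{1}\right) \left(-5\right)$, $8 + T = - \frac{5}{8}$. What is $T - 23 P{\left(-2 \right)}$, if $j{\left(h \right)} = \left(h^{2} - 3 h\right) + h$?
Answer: $- \frac{989}{8} \approx -123.63$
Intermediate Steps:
$j{\left(h \right)} = h^{2} - 2 h$
$T = - \frac{69}{8}$ ($T = -8 - \frac{5}{8} = - \frac{69}{8} \approx -8.625$)
$P{\left(r \right)} = -5 - 5 r$ ($P{\left(r \right)} = \left(\frac{r \left(-2 + r\right)}{r} + \frac{3}{1}\right) \left(-5\right) = \left(\left(-2 + r\right) + 3 \cdot 1\right) \left(-5\right) = \left(\left(-2 + r\right) + 3\right) \left(-5\right) = \left(1 + r\right) \left(-5\right) = -5 - 5 r$)
$T - 23 P{\left(-2 \right)} = - \frac{69}{8} - 23 \left(-5 - -10\right) = - \frac{69}{8} - 23 \left(-5 + 10\right) = - \frac{69}{8} - 115 = - \frac{989}{8}$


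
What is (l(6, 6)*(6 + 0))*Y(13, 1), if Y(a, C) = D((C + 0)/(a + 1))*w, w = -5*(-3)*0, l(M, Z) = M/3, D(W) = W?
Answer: 0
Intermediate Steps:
l(M, Z) = M/3 (l(M, Z) = M*(1/3) = M/3)
w = 0 (w = 15*0 = 0)
Y(a, C) = 0 (Y(a, C) = ((C + 0)/(a + 1))*0 = (C/(1 + a))*0 = 0)
(l(6, 6)*(6 + 0))*Y(13, 1) = (((1/3)*6)*(6 + 0))*0 = (2*6)*0 = 12*0 = 0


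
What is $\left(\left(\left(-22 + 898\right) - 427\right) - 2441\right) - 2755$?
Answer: $-4747$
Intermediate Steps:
$\left(\left(\left(-22 + 898\right) - 427\right) - 2441\right) - 2755 = \left(\left(876 - 427\right) - 2441\right) - 2755 = \left(449 - 2441\right) - 2755 = -1992 - 2755 = -4747$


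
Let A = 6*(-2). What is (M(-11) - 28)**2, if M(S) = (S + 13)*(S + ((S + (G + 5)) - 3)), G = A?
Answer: 8464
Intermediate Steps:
A = -12
G = -12
M(S) = (-10 + 2*S)*(13 + S) (M(S) = (S + 13)*(S + ((S + (-12 + 5)) - 3)) = (13 + S)*(S + ((S - 7) - 3)) = (13 + S)*(S + ((-7 + S) - 3)) = (13 + S)*(S + (-10 + S)) = (13 + S)*(-10 + 2*S) = (-10 + 2*S)*(13 + S))
(M(-11) - 28)**2 = ((-130 + 2*(-11)**2 + 16*(-11)) - 28)**2 = ((-130 + 2*121 - 176) - 28)**2 = ((-130 + 242 - 176) - 28)**2 = (-64 - 28)**2 = (-92)**2 = 8464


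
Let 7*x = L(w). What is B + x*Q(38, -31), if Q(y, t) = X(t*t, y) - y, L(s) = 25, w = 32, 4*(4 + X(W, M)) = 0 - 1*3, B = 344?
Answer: 5357/28 ≈ 191.32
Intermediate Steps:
X(W, M) = -19/4 (X(W, M) = -4 + (0 - 1*3)/4 = -4 + (0 - 3)/4 = -4 + (¼)*(-3) = -4 - ¾ = -19/4)
x = 25/7 (x = (⅐)*25 = 25/7 ≈ 3.5714)
Q(y, t) = -19/4 - y
B + x*Q(38, -31) = 344 + 25*(-19/4 - 1*38)/7 = 344 + 25*(-19/4 - 38)/7 = 344 + (25/7)*(-171/4) = 344 - 4275/28 = 5357/28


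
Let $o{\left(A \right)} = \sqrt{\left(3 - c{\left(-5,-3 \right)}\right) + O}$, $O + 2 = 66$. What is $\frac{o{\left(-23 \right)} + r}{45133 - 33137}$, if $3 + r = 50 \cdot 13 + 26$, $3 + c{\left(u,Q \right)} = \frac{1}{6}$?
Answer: $\frac{673}{11996} + \frac{\sqrt{2514}}{71976} \approx 0.056799$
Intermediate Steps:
$c{\left(u,Q \right)} = - \frac{17}{6}$ ($c{\left(u,Q \right)} = -3 + \frac{1}{6} = - \frac{17}{6}$)
$r = 673$ ($r = -3 + \left(50 \cdot 13 + 26\right) = -3 + \left(650 + 26\right) = -3 + 676 = 673$)
$O = 64$ ($O = -2 + 66 = 64$)
$o{\left(A \right)} = \frac{\sqrt{2514}}{6}$ ($o{\left(A \right)} = \sqrt{\left(3 - - \frac{17}{6}\right) + 64} = \sqrt{\left(3 + \frac{17}{6}\right) + 64} = \sqrt{\frac{35}{6} + 64} = \sqrt{\frac{419}{6}} = \frac{\sqrt{2514}}{6}$)
$\frac{o{\left(-23 \right)} + r}{45133 - 33137} = \frac{\frac{\sqrt{2514}}{6} + 673}{45133 - 33137} = \frac{673 + \frac{\sqrt{2514}}{6}}{11996} = \left(673 + \frac{\sqrt{2514}}{6}\right) \frac{1}{11996} = \frac{673}{11996} + \frac{\sqrt{2514}}{71976}$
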